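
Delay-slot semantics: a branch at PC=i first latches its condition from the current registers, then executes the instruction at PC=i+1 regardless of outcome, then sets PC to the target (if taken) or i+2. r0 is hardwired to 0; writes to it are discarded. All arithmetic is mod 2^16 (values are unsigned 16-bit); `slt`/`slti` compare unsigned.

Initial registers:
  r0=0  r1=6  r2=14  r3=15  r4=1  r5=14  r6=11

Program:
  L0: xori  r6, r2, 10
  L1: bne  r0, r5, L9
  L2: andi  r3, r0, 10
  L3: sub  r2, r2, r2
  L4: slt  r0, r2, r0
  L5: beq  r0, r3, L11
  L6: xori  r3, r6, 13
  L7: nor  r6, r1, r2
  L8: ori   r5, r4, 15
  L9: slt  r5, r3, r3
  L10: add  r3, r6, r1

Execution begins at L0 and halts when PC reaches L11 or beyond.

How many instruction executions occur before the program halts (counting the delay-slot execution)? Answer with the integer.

5

  step pc=0: xori  r6, r2, 10  regs=(0,6,14,15,1,14,4)
  step pc=1: bne  r0, r5, L9  cond=T  regs=(0,6,14,15,1,14,4)
  step pc=2: andi  r3, r0, 10  regs=(0,6,14,0,1,14,4)
  step pc=9: slt  r5, r3, r3  regs=(0,6,14,0,1,0,4)
  step pc=10: add  r3, r6, r1  regs=(0,6,14,10,1,0,4)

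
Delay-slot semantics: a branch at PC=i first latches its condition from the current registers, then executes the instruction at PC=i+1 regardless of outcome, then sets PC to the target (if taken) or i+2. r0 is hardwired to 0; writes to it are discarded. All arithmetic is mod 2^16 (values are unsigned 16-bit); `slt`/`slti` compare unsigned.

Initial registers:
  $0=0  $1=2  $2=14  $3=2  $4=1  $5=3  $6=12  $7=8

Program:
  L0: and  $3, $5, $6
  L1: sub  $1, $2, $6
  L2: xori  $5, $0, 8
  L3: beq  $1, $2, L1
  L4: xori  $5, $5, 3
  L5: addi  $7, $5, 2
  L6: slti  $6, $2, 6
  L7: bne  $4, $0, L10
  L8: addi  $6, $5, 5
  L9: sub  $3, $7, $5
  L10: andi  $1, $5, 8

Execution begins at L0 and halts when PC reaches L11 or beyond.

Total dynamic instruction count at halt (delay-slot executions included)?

10

[0] and  $3, $5, $6  →  {$0:0, $1:2, $2:14, $3:0, $4:1, $5:3, $6:12, $7:8}
[1] sub  $1, $2, $6  →  {$0:0, $1:2, $2:14, $3:0, $4:1, $5:3, $6:12, $7:8}
[2] xori  $5, $0, 8  →  {$0:0, $1:2, $2:14, $3:0, $4:1, $5:8, $6:12, $7:8}
[3] beq  $1, $2, L1  →  {$0:0, $1:2, $2:14, $3:0, $4:1, $5:8, $6:12, $7:8}  ⟨branch fallthrough⟩
[4] xori  $5, $5, 3  →  {$0:0, $1:2, $2:14, $3:0, $4:1, $5:11, $6:12, $7:8}
[5] addi  $7, $5, 2  →  {$0:0, $1:2, $2:14, $3:0, $4:1, $5:11, $6:12, $7:13}
[6] slti  $6, $2, 6  →  {$0:0, $1:2, $2:14, $3:0, $4:1, $5:11, $6:0, $7:13}
[7] bne  $4, $0, L10  →  {$0:0, $1:2, $2:14, $3:0, $4:1, $5:11, $6:0, $7:13}  ⟨branch taken⟩
[8] addi  $6, $5, 5  →  {$0:0, $1:2, $2:14, $3:0, $4:1, $5:11, $6:16, $7:13}
[10] andi  $1, $5, 8  →  {$0:0, $1:8, $2:14, $3:0, $4:1, $5:11, $6:16, $7:13}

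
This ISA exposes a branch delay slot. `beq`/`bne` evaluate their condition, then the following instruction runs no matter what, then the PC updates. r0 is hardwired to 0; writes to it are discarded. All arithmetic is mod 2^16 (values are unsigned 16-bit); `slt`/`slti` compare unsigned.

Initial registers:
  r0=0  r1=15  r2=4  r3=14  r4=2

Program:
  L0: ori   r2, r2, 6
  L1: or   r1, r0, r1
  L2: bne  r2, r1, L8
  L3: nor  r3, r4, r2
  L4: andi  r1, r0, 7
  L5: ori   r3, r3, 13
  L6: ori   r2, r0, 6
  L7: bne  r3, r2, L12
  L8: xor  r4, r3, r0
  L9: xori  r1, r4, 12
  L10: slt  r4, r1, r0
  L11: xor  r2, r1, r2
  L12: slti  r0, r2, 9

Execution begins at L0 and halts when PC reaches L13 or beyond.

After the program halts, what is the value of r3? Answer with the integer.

65529

[0] ori   r2, r2, 6  →  {r0:0, r1:15, r2:6, r3:14, r4:2}
[1] or   r1, r0, r1  →  {r0:0, r1:15, r2:6, r3:14, r4:2}
[2] bne  r2, r1, L8  →  {r0:0, r1:15, r2:6, r3:14, r4:2}  ⟨branch taken⟩
[3] nor  r3, r4, r2  →  {r0:0, r1:15, r2:6, r3:65529, r4:2}
[8] xor  r4, r3, r0  →  {r0:0, r1:15, r2:6, r3:65529, r4:65529}
[9] xori  r1, r4, 12  →  {r0:0, r1:65525, r2:6, r3:65529, r4:65529}
[10] slt  r4, r1, r0  →  {r0:0, r1:65525, r2:6, r3:65529, r4:0}
[11] xor  r2, r1, r2  →  {r0:0, r1:65525, r2:65523, r3:65529, r4:0}
[12] slti  r0, r2, 9  →  {r0:0, r1:65525, r2:65523, r3:65529, r4:0}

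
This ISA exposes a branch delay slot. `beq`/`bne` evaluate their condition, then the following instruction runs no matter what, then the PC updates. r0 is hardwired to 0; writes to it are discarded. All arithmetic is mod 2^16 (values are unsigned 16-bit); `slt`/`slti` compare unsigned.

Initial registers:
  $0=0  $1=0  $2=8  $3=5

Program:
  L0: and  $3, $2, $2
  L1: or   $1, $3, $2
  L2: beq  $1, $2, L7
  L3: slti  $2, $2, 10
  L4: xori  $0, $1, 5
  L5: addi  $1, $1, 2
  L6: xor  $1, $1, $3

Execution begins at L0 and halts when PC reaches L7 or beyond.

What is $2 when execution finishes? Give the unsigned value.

[0] and  $3, $2, $2  →  {$0:0, $1:0, $2:8, $3:8}
[1] or   $1, $3, $2  →  {$0:0, $1:8, $2:8, $3:8}
[2] beq  $1, $2, L7  →  {$0:0, $1:8, $2:8, $3:8}  ⟨branch taken⟩
[3] slti  $2, $2, 10  →  {$0:0, $1:8, $2:1, $3:8}

1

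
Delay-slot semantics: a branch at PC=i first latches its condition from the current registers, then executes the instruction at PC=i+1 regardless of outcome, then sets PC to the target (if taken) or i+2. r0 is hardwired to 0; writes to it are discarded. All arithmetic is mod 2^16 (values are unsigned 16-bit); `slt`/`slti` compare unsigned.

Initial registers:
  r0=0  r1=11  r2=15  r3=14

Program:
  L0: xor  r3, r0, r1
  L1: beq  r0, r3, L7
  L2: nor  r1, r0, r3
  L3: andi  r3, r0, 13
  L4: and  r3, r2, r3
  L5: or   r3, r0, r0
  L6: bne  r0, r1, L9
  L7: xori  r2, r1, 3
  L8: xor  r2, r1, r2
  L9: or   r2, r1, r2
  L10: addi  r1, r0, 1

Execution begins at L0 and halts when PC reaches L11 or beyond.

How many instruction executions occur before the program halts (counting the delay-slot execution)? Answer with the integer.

10

PC=0  xor  r3, r0, r1        | r0=0 r1=11 r2=15 r3=11
PC=1  beq  r0, r3, L7        | r0=0 r1=11 r2=15 r3=11  [not taken]
PC=2  nor  r1, r0, r3        | r0=0 r1=65524 r2=15 r3=11
PC=3  andi  r3, r0, 13       | r0=0 r1=65524 r2=15 r3=0
PC=4  and  r3, r2, r3        | r0=0 r1=65524 r2=15 r3=0
PC=5  or   r3, r0, r0        | r0=0 r1=65524 r2=15 r3=0
PC=6  bne  r0, r1, L9        | r0=0 r1=65524 r2=15 r3=0  [TAKEN]
PC=7  xori  r2, r1, 3        | r0=0 r1=65524 r2=65527 r3=0
PC=9  or   r2, r1, r2        | r0=0 r1=65524 r2=65527 r3=0
PC=10 addi  r1, r0, 1        | r0=0 r1=1 r2=65527 r3=0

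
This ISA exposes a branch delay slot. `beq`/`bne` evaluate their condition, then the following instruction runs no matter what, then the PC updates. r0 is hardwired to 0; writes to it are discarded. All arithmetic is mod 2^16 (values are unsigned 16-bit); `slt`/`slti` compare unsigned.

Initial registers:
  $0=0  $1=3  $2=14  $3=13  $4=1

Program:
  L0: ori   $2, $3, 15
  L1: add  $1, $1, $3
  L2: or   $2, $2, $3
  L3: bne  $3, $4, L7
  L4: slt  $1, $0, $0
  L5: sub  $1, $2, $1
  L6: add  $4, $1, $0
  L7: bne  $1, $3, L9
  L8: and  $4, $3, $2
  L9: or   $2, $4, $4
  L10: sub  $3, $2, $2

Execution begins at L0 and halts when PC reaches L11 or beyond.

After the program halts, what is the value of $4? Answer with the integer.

13

[0] ori   $2, $3, 15  →  {$0:0, $1:3, $2:15, $3:13, $4:1}
[1] add  $1, $1, $3  →  {$0:0, $1:16, $2:15, $3:13, $4:1}
[2] or   $2, $2, $3  →  {$0:0, $1:16, $2:15, $3:13, $4:1}
[3] bne  $3, $4, L7  →  {$0:0, $1:16, $2:15, $3:13, $4:1}  ⟨branch taken⟩
[4] slt  $1, $0, $0  →  {$0:0, $1:0, $2:15, $3:13, $4:1}
[7] bne  $1, $3, L9  →  {$0:0, $1:0, $2:15, $3:13, $4:1}  ⟨branch taken⟩
[8] and  $4, $3, $2  →  {$0:0, $1:0, $2:15, $3:13, $4:13}
[9] or   $2, $4, $4  →  {$0:0, $1:0, $2:13, $3:13, $4:13}
[10] sub  $3, $2, $2  →  {$0:0, $1:0, $2:13, $3:0, $4:13}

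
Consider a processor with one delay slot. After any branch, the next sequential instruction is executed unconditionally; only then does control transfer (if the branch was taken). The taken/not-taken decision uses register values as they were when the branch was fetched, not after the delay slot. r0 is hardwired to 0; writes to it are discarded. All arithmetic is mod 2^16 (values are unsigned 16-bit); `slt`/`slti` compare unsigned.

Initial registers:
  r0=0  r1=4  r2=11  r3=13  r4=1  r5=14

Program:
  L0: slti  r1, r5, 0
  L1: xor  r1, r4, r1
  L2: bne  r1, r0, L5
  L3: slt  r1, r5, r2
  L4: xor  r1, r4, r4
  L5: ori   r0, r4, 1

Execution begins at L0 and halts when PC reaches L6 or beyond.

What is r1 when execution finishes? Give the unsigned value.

0

#0 slti  r1, r5, 0 ; 0/0/11/13/1/14
#1 xor  r1, r4, r1 ; 0/1/11/13/1/14
#2 bne  r1, r0, L5 ; 0/1/11/13/1/14 ; →target
#3 slt  r1, r5, r2 ; 0/0/11/13/1/14
#5 ori   r0, r4, 1 ; 0/0/11/13/1/14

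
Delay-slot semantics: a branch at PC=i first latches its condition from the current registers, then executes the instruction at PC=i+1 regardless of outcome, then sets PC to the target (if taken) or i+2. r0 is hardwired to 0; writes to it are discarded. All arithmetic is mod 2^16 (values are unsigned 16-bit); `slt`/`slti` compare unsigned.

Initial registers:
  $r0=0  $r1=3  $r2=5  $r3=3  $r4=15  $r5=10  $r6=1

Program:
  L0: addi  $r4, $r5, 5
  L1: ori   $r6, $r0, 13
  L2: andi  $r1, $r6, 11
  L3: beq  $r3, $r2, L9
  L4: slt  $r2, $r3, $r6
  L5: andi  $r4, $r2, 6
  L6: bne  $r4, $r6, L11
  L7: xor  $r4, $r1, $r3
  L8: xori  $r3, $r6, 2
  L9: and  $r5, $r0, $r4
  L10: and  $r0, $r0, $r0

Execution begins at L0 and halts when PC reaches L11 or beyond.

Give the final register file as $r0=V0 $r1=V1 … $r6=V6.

[0] addi  $r4, $r5, 5  →  {$r0:0, $r1:3, $r2:5, $r3:3, $r4:15, $r5:10, $r6:1}
[1] ori   $r6, $r0, 13  →  {$r0:0, $r1:3, $r2:5, $r3:3, $r4:15, $r5:10, $r6:13}
[2] andi  $r1, $r6, 11  →  {$r0:0, $r1:9, $r2:5, $r3:3, $r4:15, $r5:10, $r6:13}
[3] beq  $r3, $r2, L9  →  {$r0:0, $r1:9, $r2:5, $r3:3, $r4:15, $r5:10, $r6:13}  ⟨branch fallthrough⟩
[4] slt  $r2, $r3, $r6  →  {$r0:0, $r1:9, $r2:1, $r3:3, $r4:15, $r5:10, $r6:13}
[5] andi  $r4, $r2, 6  →  {$r0:0, $r1:9, $r2:1, $r3:3, $r4:0, $r5:10, $r6:13}
[6] bne  $r4, $r6, L11  →  {$r0:0, $r1:9, $r2:1, $r3:3, $r4:0, $r5:10, $r6:13}  ⟨branch taken⟩
[7] xor  $r4, $r1, $r3  →  {$r0:0, $r1:9, $r2:1, $r3:3, $r4:10, $r5:10, $r6:13}

$r0=0 $r1=9 $r2=1 $r3=3 $r4=10 $r5=10 $r6=13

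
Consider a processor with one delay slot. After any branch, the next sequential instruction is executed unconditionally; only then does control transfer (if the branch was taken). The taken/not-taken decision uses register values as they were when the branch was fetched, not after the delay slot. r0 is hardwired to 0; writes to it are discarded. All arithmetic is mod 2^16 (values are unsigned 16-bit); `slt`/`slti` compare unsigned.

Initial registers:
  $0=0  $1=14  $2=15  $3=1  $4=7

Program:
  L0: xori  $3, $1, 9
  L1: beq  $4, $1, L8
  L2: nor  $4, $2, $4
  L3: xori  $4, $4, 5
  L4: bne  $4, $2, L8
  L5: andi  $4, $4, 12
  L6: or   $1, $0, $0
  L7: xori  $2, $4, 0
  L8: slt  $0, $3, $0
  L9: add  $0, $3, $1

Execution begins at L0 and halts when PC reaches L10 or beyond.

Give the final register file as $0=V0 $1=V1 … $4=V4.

$0=0 $1=14 $2=15 $3=7 $4=4

[0] xori  $3, $1, 9  →  {$0:0, $1:14, $2:15, $3:7, $4:7}
[1] beq  $4, $1, L8  →  {$0:0, $1:14, $2:15, $3:7, $4:7}  ⟨branch fallthrough⟩
[2] nor  $4, $2, $4  →  {$0:0, $1:14, $2:15, $3:7, $4:65520}
[3] xori  $4, $4, 5  →  {$0:0, $1:14, $2:15, $3:7, $4:65525}
[4] bne  $4, $2, L8  →  {$0:0, $1:14, $2:15, $3:7, $4:65525}  ⟨branch taken⟩
[5] andi  $4, $4, 12  →  {$0:0, $1:14, $2:15, $3:7, $4:4}
[8] slt  $0, $3, $0  →  {$0:0, $1:14, $2:15, $3:7, $4:4}
[9] add  $0, $3, $1  →  {$0:0, $1:14, $2:15, $3:7, $4:4}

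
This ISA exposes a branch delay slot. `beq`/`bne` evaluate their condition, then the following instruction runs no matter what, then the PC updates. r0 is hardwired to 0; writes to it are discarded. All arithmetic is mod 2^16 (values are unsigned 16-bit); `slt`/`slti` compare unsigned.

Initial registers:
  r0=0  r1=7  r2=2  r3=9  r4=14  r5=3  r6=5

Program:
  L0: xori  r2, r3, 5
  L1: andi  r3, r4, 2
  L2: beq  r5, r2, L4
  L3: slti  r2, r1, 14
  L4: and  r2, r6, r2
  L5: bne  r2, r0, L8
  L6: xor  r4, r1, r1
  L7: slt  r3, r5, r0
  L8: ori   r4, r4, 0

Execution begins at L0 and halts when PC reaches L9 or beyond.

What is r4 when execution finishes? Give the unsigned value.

0

[0] xori  r2, r3, 5  →  {r0:0, r1:7, r2:12, r3:9, r4:14, r5:3, r6:5}
[1] andi  r3, r4, 2  →  {r0:0, r1:7, r2:12, r3:2, r4:14, r5:3, r6:5}
[2] beq  r5, r2, L4  →  {r0:0, r1:7, r2:12, r3:2, r4:14, r5:3, r6:5}  ⟨branch fallthrough⟩
[3] slti  r2, r1, 14  →  {r0:0, r1:7, r2:1, r3:2, r4:14, r5:3, r6:5}
[4] and  r2, r6, r2  →  {r0:0, r1:7, r2:1, r3:2, r4:14, r5:3, r6:5}
[5] bne  r2, r0, L8  →  {r0:0, r1:7, r2:1, r3:2, r4:14, r5:3, r6:5}  ⟨branch taken⟩
[6] xor  r4, r1, r1  →  {r0:0, r1:7, r2:1, r3:2, r4:0, r5:3, r6:5}
[8] ori   r4, r4, 0  →  {r0:0, r1:7, r2:1, r3:2, r4:0, r5:3, r6:5}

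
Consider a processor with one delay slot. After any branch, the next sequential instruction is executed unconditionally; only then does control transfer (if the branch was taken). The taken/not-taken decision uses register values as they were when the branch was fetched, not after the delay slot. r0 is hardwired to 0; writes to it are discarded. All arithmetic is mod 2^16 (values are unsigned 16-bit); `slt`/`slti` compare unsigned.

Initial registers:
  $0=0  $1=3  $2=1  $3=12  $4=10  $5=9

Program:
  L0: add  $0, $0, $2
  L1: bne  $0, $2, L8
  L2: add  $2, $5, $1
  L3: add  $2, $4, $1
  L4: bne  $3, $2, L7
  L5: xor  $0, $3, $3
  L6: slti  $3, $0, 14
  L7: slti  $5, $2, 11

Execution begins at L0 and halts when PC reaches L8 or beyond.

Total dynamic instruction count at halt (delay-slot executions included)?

#0 add  $0, $0, $2 ; 0/3/1/12/10/9
#1 bne  $0, $2, L8 ; 0/3/1/12/10/9 ; →target
#2 add  $2, $5, $1 ; 0/3/12/12/10/9

3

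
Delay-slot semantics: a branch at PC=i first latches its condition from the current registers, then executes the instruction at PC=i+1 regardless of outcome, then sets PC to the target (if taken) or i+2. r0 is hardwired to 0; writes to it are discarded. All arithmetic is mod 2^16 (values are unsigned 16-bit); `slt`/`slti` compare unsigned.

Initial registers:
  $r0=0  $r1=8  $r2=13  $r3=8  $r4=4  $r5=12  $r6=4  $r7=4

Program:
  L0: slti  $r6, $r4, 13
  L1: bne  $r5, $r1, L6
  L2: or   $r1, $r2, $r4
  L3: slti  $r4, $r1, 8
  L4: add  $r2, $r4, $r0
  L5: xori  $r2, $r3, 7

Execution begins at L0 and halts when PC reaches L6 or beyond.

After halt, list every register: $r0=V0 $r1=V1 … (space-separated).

$r0=0 $r1=13 $r2=13 $r3=8 $r4=4 $r5=12 $r6=1 $r7=4

[0] slti  $r6, $r4, 13  →  {$r0:0, $r1:8, $r2:13, $r3:8, $r4:4, $r5:12, $r6:1, $r7:4}
[1] bne  $r5, $r1, L6  →  {$r0:0, $r1:8, $r2:13, $r3:8, $r4:4, $r5:12, $r6:1, $r7:4}  ⟨branch taken⟩
[2] or   $r1, $r2, $r4  →  {$r0:0, $r1:13, $r2:13, $r3:8, $r4:4, $r5:12, $r6:1, $r7:4}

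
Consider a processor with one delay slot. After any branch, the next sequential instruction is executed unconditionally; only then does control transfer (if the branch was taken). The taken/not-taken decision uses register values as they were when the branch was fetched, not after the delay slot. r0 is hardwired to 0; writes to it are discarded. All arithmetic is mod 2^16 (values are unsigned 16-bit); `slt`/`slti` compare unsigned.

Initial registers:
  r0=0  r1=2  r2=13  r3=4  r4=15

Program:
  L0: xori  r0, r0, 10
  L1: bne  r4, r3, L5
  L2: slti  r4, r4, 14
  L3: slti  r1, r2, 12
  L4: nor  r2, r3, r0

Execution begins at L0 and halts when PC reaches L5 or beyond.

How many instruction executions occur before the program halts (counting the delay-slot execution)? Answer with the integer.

3

[0] xori  r0, r0, 10  →  {r0:0, r1:2, r2:13, r3:4, r4:15}
[1] bne  r4, r3, L5  →  {r0:0, r1:2, r2:13, r3:4, r4:15}  ⟨branch taken⟩
[2] slti  r4, r4, 14  →  {r0:0, r1:2, r2:13, r3:4, r4:0}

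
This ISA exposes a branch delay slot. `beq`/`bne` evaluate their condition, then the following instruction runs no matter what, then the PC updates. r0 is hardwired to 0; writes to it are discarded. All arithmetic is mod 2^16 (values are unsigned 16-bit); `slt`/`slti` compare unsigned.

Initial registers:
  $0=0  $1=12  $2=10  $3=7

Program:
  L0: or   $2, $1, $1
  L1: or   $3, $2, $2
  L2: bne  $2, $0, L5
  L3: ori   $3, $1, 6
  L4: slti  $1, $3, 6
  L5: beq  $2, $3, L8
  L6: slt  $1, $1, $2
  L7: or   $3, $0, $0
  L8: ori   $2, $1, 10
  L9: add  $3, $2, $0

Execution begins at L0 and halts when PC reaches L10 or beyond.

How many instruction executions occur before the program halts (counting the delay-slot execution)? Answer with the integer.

[0] or   $2, $1, $1  →  {$0:0, $1:12, $2:12, $3:7}
[1] or   $3, $2, $2  →  {$0:0, $1:12, $2:12, $3:12}
[2] bne  $2, $0, L5  →  {$0:0, $1:12, $2:12, $3:12}  ⟨branch taken⟩
[3] ori   $3, $1, 6  →  {$0:0, $1:12, $2:12, $3:14}
[5] beq  $2, $3, L8  →  {$0:0, $1:12, $2:12, $3:14}  ⟨branch fallthrough⟩
[6] slt  $1, $1, $2  →  {$0:0, $1:0, $2:12, $3:14}
[7] or   $3, $0, $0  →  {$0:0, $1:0, $2:12, $3:0}
[8] ori   $2, $1, 10  →  {$0:0, $1:0, $2:10, $3:0}
[9] add  $3, $2, $0  →  {$0:0, $1:0, $2:10, $3:10}

9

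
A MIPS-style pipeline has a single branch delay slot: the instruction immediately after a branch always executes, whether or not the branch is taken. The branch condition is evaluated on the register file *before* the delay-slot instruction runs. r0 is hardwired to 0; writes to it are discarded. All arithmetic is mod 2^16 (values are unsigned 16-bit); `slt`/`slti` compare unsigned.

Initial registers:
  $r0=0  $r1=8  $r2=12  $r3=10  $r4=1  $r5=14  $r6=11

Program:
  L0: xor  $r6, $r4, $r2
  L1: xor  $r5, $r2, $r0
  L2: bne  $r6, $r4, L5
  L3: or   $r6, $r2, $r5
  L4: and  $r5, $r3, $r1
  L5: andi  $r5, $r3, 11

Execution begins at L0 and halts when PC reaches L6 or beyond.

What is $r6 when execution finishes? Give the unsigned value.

#0 xor  $r6, $r4, $r2 ; 0/8/12/10/1/14/13
#1 xor  $r5, $r2, $r0 ; 0/8/12/10/1/12/13
#2 bne  $r6, $r4, L5 ; 0/8/12/10/1/12/13 ; →target
#3 or   $r6, $r2, $r5 ; 0/8/12/10/1/12/12
#5 andi  $r5, $r3, 11 ; 0/8/12/10/1/10/12

12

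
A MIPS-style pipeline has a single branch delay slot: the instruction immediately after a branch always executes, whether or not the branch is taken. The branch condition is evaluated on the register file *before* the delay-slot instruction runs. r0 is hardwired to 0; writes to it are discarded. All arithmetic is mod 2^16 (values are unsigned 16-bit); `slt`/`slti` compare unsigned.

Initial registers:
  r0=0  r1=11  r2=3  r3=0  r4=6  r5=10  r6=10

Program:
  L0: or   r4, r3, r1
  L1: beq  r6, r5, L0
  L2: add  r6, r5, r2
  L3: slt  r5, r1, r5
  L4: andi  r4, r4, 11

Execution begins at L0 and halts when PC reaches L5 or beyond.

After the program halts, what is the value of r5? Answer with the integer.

0

PC=0  or   r4, r3, r1        | r0=0 r1=11 r2=3 r3=0 r4=11 r5=10 r6=10
PC=1  beq  r6, r5, L0        | r0=0 r1=11 r2=3 r3=0 r4=11 r5=10 r6=10  [TAKEN]
PC=2  add  r6, r5, r2        | r0=0 r1=11 r2=3 r3=0 r4=11 r5=10 r6=13
PC=0  or   r4, r3, r1        | r0=0 r1=11 r2=3 r3=0 r4=11 r5=10 r6=13
PC=1  beq  r6, r5, L0        | r0=0 r1=11 r2=3 r3=0 r4=11 r5=10 r6=13  [not taken]
PC=2  add  r6, r5, r2        | r0=0 r1=11 r2=3 r3=0 r4=11 r5=10 r6=13
PC=3  slt  r5, r1, r5        | r0=0 r1=11 r2=3 r3=0 r4=11 r5=0 r6=13
PC=4  andi  r4, r4, 11       | r0=0 r1=11 r2=3 r3=0 r4=11 r5=0 r6=13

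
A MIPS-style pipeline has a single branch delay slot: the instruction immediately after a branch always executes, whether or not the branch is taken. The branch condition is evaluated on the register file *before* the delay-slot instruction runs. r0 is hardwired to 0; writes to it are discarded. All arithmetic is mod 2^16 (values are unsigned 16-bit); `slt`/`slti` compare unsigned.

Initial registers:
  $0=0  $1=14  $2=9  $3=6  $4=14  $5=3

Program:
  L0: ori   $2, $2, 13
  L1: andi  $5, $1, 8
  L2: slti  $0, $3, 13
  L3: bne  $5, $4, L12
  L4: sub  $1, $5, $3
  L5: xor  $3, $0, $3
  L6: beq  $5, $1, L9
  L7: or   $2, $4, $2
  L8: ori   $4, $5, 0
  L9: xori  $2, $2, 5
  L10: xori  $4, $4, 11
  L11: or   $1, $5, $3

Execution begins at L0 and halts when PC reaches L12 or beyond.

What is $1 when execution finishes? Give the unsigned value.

2

[0] ori   $2, $2, 13  →  {$0:0, $1:14, $2:13, $3:6, $4:14, $5:3}
[1] andi  $5, $1, 8  →  {$0:0, $1:14, $2:13, $3:6, $4:14, $5:8}
[2] slti  $0, $3, 13  →  {$0:0, $1:14, $2:13, $3:6, $4:14, $5:8}
[3] bne  $5, $4, L12  →  {$0:0, $1:14, $2:13, $3:6, $4:14, $5:8}  ⟨branch taken⟩
[4] sub  $1, $5, $3  →  {$0:0, $1:2, $2:13, $3:6, $4:14, $5:8}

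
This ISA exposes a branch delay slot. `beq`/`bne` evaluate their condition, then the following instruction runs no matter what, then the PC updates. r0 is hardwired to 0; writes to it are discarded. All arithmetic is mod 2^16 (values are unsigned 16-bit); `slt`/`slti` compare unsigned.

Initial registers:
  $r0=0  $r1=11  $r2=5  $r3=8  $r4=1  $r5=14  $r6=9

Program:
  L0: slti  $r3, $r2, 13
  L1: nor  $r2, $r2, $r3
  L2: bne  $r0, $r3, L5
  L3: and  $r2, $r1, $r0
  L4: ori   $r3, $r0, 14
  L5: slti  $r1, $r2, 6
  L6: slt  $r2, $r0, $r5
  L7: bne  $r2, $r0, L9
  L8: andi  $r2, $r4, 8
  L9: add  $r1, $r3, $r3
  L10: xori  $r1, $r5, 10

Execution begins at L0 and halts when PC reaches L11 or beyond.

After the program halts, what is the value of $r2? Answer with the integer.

  step pc=0: slti  $r3, $r2, 13  regs=(0,11,5,1,1,14,9)
  step pc=1: nor  $r2, $r2, $r3  regs=(0,11,65530,1,1,14,9)
  step pc=2: bne  $r0, $r3, L5  cond=T  regs=(0,11,65530,1,1,14,9)
  step pc=3: and  $r2, $r1, $r0  regs=(0,11,0,1,1,14,9)
  step pc=5: slti  $r1, $r2, 6  regs=(0,1,0,1,1,14,9)
  step pc=6: slt  $r2, $r0, $r5  regs=(0,1,1,1,1,14,9)
  step pc=7: bne  $r2, $r0, L9  cond=T  regs=(0,1,1,1,1,14,9)
  step pc=8: andi  $r2, $r4, 8  regs=(0,1,0,1,1,14,9)
  step pc=9: add  $r1, $r3, $r3  regs=(0,2,0,1,1,14,9)
  step pc=10: xori  $r1, $r5, 10  regs=(0,4,0,1,1,14,9)

0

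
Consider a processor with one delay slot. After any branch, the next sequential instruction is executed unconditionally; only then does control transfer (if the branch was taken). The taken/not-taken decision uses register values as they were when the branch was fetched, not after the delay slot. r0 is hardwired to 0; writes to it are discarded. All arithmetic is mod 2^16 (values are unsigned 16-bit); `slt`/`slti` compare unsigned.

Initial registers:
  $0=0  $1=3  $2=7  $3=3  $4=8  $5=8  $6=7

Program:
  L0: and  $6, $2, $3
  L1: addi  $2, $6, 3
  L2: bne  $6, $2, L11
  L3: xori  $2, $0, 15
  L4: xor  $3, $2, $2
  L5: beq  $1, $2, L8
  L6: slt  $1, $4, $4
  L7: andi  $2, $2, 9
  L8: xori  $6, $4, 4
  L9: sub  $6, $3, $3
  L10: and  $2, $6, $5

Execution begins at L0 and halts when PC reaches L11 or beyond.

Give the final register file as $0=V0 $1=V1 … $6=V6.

  step pc=0: and  $6, $2, $3  regs=(0,3,7,3,8,8,3)
  step pc=1: addi  $2, $6, 3  regs=(0,3,6,3,8,8,3)
  step pc=2: bne  $6, $2, L11  cond=T  regs=(0,3,6,3,8,8,3)
  step pc=3: xori  $2, $0, 15  regs=(0,3,15,3,8,8,3)

$0=0 $1=3 $2=15 $3=3 $4=8 $5=8 $6=3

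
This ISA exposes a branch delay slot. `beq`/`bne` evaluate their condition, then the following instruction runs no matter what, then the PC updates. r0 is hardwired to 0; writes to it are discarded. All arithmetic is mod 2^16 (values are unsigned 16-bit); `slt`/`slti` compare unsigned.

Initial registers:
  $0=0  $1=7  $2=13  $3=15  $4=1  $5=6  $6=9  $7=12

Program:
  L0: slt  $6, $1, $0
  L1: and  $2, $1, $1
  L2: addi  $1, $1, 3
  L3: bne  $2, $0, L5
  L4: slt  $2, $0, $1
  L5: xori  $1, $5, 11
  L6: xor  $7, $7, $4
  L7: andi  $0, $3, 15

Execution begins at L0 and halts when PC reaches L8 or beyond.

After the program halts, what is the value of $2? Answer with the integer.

  step pc=0: slt  $6, $1, $0  regs=(0,7,13,15,1,6,0,12)
  step pc=1: and  $2, $1, $1  regs=(0,7,7,15,1,6,0,12)
  step pc=2: addi  $1, $1, 3  regs=(0,10,7,15,1,6,0,12)
  step pc=3: bne  $2, $0, L5  cond=T  regs=(0,10,7,15,1,6,0,12)
  step pc=4: slt  $2, $0, $1  regs=(0,10,1,15,1,6,0,12)
  step pc=5: xori  $1, $5, 11  regs=(0,13,1,15,1,6,0,12)
  step pc=6: xor  $7, $7, $4  regs=(0,13,1,15,1,6,0,13)
  step pc=7: andi  $0, $3, 15  regs=(0,13,1,15,1,6,0,13)

1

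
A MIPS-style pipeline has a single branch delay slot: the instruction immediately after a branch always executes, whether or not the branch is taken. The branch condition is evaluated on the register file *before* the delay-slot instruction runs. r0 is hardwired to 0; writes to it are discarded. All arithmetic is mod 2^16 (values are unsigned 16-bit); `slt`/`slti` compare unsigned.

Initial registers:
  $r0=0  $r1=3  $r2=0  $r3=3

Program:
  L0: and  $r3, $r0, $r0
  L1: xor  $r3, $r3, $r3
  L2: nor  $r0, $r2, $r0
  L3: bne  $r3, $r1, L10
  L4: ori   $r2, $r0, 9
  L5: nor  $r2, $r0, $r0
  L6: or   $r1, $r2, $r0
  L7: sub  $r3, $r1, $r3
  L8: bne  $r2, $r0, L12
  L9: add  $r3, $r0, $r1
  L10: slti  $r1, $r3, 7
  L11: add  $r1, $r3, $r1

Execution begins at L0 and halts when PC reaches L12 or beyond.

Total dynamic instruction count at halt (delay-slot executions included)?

PC=0  and  $r3, $r0, $r0     | $r0=0 $r1=3 $r2=0 $r3=0
PC=1  xor  $r3, $r3, $r3     | $r0=0 $r1=3 $r2=0 $r3=0
PC=2  nor  $r0, $r2, $r0     | $r0=0 $r1=3 $r2=0 $r3=0
PC=3  bne  $r3, $r1, L10     | $r0=0 $r1=3 $r2=0 $r3=0  [TAKEN]
PC=4  ori   $r2, $r0, 9      | $r0=0 $r1=3 $r2=9 $r3=0
PC=10 slti  $r1, $r3, 7      | $r0=0 $r1=1 $r2=9 $r3=0
PC=11 add  $r1, $r3, $r1     | $r0=0 $r1=1 $r2=9 $r3=0

7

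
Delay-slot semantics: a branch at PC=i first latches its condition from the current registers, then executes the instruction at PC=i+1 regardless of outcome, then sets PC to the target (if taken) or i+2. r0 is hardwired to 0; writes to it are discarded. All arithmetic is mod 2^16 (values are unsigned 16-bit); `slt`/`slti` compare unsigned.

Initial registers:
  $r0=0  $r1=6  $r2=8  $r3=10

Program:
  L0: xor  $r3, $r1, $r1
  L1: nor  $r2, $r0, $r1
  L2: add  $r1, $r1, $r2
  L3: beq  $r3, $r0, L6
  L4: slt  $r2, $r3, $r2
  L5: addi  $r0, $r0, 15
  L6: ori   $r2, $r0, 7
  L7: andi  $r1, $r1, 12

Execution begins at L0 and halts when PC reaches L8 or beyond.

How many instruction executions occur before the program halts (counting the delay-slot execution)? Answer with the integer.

7

  step pc=0: xor  $r3, $r1, $r1  regs=(0,6,8,0)
  step pc=1: nor  $r2, $r0, $r1  regs=(0,6,65529,0)
  step pc=2: add  $r1, $r1, $r2  regs=(0,65535,65529,0)
  step pc=3: beq  $r3, $r0, L6  cond=T  regs=(0,65535,65529,0)
  step pc=4: slt  $r2, $r3, $r2  regs=(0,65535,1,0)
  step pc=6: ori   $r2, $r0, 7  regs=(0,65535,7,0)
  step pc=7: andi  $r1, $r1, 12  regs=(0,12,7,0)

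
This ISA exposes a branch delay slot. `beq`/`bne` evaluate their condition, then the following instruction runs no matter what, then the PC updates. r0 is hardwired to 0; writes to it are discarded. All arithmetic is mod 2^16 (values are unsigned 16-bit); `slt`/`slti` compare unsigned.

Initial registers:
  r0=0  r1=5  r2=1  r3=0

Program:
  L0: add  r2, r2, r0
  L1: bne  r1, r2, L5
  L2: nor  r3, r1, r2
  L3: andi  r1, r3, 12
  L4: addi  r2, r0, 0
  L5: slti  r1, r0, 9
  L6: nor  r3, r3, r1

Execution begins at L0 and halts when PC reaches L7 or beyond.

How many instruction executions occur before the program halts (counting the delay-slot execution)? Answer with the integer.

5

PC=0  add  r2, r2, r0        | r0=0 r1=5 r2=1 r3=0
PC=1  bne  r1, r2, L5        | r0=0 r1=5 r2=1 r3=0  [TAKEN]
PC=2  nor  r3, r1, r2        | r0=0 r1=5 r2=1 r3=65530
PC=5  slti  r1, r0, 9        | r0=0 r1=1 r2=1 r3=65530
PC=6  nor  r3, r3, r1        | r0=0 r1=1 r2=1 r3=4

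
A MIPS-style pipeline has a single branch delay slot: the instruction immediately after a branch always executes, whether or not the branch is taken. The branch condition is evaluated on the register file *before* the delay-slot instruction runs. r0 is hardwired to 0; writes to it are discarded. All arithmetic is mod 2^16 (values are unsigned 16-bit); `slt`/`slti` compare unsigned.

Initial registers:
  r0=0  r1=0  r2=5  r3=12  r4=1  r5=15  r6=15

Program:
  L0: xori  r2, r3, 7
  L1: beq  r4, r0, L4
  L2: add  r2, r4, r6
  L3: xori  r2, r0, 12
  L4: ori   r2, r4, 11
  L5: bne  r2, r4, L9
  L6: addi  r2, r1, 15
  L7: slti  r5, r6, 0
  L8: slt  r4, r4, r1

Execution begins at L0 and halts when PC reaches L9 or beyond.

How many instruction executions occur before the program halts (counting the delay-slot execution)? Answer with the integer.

  step pc=0: xori  r2, r3, 7  regs=(0,0,11,12,1,15,15)
  step pc=1: beq  r4, r0, L4  cond=F  regs=(0,0,11,12,1,15,15)
  step pc=2: add  r2, r4, r6  regs=(0,0,16,12,1,15,15)
  step pc=3: xori  r2, r0, 12  regs=(0,0,12,12,1,15,15)
  step pc=4: ori   r2, r4, 11  regs=(0,0,11,12,1,15,15)
  step pc=5: bne  r2, r4, L9  cond=T  regs=(0,0,11,12,1,15,15)
  step pc=6: addi  r2, r1, 15  regs=(0,0,15,12,1,15,15)

7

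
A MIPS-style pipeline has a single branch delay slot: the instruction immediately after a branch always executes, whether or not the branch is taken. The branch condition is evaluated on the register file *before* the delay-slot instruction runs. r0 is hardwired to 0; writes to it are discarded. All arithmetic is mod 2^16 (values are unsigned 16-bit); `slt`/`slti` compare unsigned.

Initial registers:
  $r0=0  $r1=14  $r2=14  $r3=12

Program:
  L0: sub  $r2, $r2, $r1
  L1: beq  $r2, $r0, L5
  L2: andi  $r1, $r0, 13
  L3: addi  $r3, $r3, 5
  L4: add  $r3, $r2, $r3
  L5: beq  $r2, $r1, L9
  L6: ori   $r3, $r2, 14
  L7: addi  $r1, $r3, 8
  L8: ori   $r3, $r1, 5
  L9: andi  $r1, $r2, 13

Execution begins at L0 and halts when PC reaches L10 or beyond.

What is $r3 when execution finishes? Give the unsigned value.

  step pc=0: sub  $r2, $r2, $r1  regs=(0,14,0,12)
  step pc=1: beq  $r2, $r0, L5  cond=T  regs=(0,14,0,12)
  step pc=2: andi  $r1, $r0, 13  regs=(0,0,0,12)
  step pc=5: beq  $r2, $r1, L9  cond=T  regs=(0,0,0,12)
  step pc=6: ori   $r3, $r2, 14  regs=(0,0,0,14)
  step pc=9: andi  $r1, $r2, 13  regs=(0,0,0,14)

14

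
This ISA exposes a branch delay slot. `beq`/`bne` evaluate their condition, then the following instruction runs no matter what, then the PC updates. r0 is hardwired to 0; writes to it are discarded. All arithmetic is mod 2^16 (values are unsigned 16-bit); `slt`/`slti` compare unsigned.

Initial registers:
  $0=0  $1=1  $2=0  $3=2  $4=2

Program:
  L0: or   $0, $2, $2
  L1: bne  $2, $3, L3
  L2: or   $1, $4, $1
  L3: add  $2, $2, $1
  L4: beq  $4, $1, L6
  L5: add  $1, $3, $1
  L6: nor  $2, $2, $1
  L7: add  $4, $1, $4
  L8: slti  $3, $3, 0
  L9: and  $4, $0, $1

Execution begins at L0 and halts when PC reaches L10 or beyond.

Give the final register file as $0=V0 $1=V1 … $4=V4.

$0=0 $1=5 $2=65528 $3=0 $4=0

[0] or   $0, $2, $2  →  {$0:0, $1:1, $2:0, $3:2, $4:2}
[1] bne  $2, $3, L3  →  {$0:0, $1:1, $2:0, $3:2, $4:2}  ⟨branch taken⟩
[2] or   $1, $4, $1  →  {$0:0, $1:3, $2:0, $3:2, $4:2}
[3] add  $2, $2, $1  →  {$0:0, $1:3, $2:3, $3:2, $4:2}
[4] beq  $4, $1, L6  →  {$0:0, $1:3, $2:3, $3:2, $4:2}  ⟨branch fallthrough⟩
[5] add  $1, $3, $1  →  {$0:0, $1:5, $2:3, $3:2, $4:2}
[6] nor  $2, $2, $1  →  {$0:0, $1:5, $2:65528, $3:2, $4:2}
[7] add  $4, $1, $4  →  {$0:0, $1:5, $2:65528, $3:2, $4:7}
[8] slti  $3, $3, 0  →  {$0:0, $1:5, $2:65528, $3:0, $4:7}
[9] and  $4, $0, $1  →  {$0:0, $1:5, $2:65528, $3:0, $4:0}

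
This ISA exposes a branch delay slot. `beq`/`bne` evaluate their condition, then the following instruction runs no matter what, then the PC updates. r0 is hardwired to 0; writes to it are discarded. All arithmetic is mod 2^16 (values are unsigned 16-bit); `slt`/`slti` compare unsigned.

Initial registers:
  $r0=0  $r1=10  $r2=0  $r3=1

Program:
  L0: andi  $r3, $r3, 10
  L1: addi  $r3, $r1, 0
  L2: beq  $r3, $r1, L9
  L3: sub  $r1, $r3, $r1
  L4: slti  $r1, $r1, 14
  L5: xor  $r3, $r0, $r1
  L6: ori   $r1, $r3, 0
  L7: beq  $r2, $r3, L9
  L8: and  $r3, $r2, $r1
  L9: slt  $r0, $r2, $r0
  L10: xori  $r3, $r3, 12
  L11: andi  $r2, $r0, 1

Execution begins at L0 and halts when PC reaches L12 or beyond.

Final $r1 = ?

0

#0 andi  $r3, $r3, 10 ; 0/10/0/0
#1 addi  $r3, $r1, 0 ; 0/10/0/10
#2 beq  $r3, $r1, L9 ; 0/10/0/10 ; →target
#3 sub  $r1, $r3, $r1 ; 0/0/0/10
#9 slt  $r0, $r2, $r0 ; 0/0/0/10
#10 xori  $r3, $r3, 12 ; 0/0/0/6
#11 andi  $r2, $r0, 1 ; 0/0/0/6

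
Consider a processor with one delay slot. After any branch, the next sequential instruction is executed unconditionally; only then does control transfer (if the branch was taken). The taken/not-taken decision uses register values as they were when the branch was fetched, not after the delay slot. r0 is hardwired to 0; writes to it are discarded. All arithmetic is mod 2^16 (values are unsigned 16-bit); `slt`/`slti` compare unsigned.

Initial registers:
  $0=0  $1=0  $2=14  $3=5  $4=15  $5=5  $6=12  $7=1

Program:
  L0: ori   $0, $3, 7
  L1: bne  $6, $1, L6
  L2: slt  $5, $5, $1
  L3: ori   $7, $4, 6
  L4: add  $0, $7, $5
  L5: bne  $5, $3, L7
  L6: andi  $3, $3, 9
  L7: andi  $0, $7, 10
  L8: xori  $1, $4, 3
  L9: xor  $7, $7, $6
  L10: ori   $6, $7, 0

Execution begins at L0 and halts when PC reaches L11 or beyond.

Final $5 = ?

0

[0] ori   $0, $3, 7  →  {$0:0, $1:0, $2:14, $3:5, $4:15, $5:5, $6:12, $7:1}
[1] bne  $6, $1, L6  →  {$0:0, $1:0, $2:14, $3:5, $4:15, $5:5, $6:12, $7:1}  ⟨branch taken⟩
[2] slt  $5, $5, $1  →  {$0:0, $1:0, $2:14, $3:5, $4:15, $5:0, $6:12, $7:1}
[6] andi  $3, $3, 9  →  {$0:0, $1:0, $2:14, $3:1, $4:15, $5:0, $6:12, $7:1}
[7] andi  $0, $7, 10  →  {$0:0, $1:0, $2:14, $3:1, $4:15, $5:0, $6:12, $7:1}
[8] xori  $1, $4, 3  →  {$0:0, $1:12, $2:14, $3:1, $4:15, $5:0, $6:12, $7:1}
[9] xor  $7, $7, $6  →  {$0:0, $1:12, $2:14, $3:1, $4:15, $5:0, $6:12, $7:13}
[10] ori   $6, $7, 0  →  {$0:0, $1:12, $2:14, $3:1, $4:15, $5:0, $6:13, $7:13}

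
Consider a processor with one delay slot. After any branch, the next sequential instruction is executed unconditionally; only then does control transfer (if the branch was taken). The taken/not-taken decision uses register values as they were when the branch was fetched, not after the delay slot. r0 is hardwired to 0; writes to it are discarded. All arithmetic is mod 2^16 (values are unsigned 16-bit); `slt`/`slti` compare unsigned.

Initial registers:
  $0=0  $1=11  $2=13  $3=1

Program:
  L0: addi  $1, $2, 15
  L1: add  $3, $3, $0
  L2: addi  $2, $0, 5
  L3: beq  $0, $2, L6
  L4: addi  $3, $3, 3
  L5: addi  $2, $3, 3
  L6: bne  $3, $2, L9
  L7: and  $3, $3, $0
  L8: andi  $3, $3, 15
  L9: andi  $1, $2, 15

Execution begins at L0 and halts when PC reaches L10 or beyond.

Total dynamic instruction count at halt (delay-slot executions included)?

  step pc=0: addi  $1, $2, 15  regs=(0,28,13,1)
  step pc=1: add  $3, $3, $0  regs=(0,28,13,1)
  step pc=2: addi  $2, $0, 5  regs=(0,28,5,1)
  step pc=3: beq  $0, $2, L6  cond=F  regs=(0,28,5,1)
  step pc=4: addi  $3, $3, 3  regs=(0,28,5,4)
  step pc=5: addi  $2, $3, 3  regs=(0,28,7,4)
  step pc=6: bne  $3, $2, L9  cond=T  regs=(0,28,7,4)
  step pc=7: and  $3, $3, $0  regs=(0,28,7,0)
  step pc=9: andi  $1, $2, 15  regs=(0,7,7,0)

9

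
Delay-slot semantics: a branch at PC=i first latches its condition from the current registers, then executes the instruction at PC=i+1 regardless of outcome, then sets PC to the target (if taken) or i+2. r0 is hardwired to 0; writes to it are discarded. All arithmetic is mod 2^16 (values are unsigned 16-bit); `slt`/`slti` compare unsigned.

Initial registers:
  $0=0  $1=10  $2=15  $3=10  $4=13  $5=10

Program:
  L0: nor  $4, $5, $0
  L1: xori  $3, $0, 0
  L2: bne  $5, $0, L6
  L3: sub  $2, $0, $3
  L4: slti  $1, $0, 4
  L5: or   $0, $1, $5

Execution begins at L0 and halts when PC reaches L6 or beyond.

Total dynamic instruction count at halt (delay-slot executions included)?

4

[0] nor  $4, $5, $0  →  {$0:0, $1:10, $2:15, $3:10, $4:65525, $5:10}
[1] xori  $3, $0, 0  →  {$0:0, $1:10, $2:15, $3:0, $4:65525, $5:10}
[2] bne  $5, $0, L6  →  {$0:0, $1:10, $2:15, $3:0, $4:65525, $5:10}  ⟨branch taken⟩
[3] sub  $2, $0, $3  →  {$0:0, $1:10, $2:0, $3:0, $4:65525, $5:10}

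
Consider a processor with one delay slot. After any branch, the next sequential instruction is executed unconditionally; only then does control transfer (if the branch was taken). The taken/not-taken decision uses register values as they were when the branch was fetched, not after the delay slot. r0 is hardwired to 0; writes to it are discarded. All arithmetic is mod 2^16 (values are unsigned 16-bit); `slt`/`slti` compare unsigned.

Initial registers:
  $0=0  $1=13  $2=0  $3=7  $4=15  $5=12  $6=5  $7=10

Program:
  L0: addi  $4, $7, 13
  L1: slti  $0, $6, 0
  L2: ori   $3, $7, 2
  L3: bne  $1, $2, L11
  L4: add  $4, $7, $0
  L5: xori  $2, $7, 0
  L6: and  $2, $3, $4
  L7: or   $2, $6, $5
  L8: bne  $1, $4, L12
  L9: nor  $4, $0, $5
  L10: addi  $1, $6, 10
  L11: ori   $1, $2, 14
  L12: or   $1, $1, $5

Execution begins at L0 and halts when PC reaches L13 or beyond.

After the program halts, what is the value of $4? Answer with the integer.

10

PC=0  addi  $4, $7, 13       | $0=0 $1=13 $2=0 $3=7 $4=23 $5=12 $6=5 $7=10
PC=1  slti  $0, $6, 0        | $0=0 $1=13 $2=0 $3=7 $4=23 $5=12 $6=5 $7=10
PC=2  ori   $3, $7, 2        | $0=0 $1=13 $2=0 $3=10 $4=23 $5=12 $6=5 $7=10
PC=3  bne  $1, $2, L11       | $0=0 $1=13 $2=0 $3=10 $4=23 $5=12 $6=5 $7=10  [TAKEN]
PC=4  add  $4, $7, $0        | $0=0 $1=13 $2=0 $3=10 $4=10 $5=12 $6=5 $7=10
PC=11 ori   $1, $2, 14       | $0=0 $1=14 $2=0 $3=10 $4=10 $5=12 $6=5 $7=10
PC=12 or   $1, $1, $5        | $0=0 $1=14 $2=0 $3=10 $4=10 $5=12 $6=5 $7=10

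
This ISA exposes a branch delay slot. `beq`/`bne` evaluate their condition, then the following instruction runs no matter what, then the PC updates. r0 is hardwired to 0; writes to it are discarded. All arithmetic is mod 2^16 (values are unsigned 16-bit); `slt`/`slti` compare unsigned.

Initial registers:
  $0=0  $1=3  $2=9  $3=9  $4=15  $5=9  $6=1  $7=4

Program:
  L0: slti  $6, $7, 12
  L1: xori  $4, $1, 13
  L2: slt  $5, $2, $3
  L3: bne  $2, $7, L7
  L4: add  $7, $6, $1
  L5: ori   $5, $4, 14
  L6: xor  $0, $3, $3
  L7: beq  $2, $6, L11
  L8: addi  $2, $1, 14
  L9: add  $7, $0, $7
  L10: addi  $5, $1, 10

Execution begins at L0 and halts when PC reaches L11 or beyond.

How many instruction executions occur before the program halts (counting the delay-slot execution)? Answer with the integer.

  step pc=0: slti  $6, $7, 12  regs=(0,3,9,9,15,9,1,4)
  step pc=1: xori  $4, $1, 13  regs=(0,3,9,9,14,9,1,4)
  step pc=2: slt  $5, $2, $3  regs=(0,3,9,9,14,0,1,4)
  step pc=3: bne  $2, $7, L7  cond=T  regs=(0,3,9,9,14,0,1,4)
  step pc=4: add  $7, $6, $1  regs=(0,3,9,9,14,0,1,4)
  step pc=7: beq  $2, $6, L11  cond=F  regs=(0,3,9,9,14,0,1,4)
  step pc=8: addi  $2, $1, 14  regs=(0,3,17,9,14,0,1,4)
  step pc=9: add  $7, $0, $7  regs=(0,3,17,9,14,0,1,4)
  step pc=10: addi  $5, $1, 10  regs=(0,3,17,9,14,13,1,4)

9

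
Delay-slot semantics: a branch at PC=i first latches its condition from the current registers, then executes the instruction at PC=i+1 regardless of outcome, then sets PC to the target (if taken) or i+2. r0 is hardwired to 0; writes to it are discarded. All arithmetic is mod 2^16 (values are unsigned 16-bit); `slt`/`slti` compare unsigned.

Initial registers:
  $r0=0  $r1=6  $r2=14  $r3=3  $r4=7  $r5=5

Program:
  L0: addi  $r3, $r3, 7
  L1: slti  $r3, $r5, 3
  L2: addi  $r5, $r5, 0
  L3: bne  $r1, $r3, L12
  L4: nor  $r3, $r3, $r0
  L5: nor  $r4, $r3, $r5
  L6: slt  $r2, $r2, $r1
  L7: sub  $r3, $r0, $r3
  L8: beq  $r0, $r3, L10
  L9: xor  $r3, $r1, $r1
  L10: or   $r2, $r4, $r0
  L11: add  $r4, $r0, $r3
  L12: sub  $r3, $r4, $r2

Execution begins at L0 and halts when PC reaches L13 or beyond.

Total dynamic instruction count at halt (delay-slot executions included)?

[0] addi  $r3, $r3, 7  →  {$r0:0, $r1:6, $r2:14, $r3:10, $r4:7, $r5:5}
[1] slti  $r3, $r5, 3  →  {$r0:0, $r1:6, $r2:14, $r3:0, $r4:7, $r5:5}
[2] addi  $r5, $r5, 0  →  {$r0:0, $r1:6, $r2:14, $r3:0, $r4:7, $r5:5}
[3] bne  $r1, $r3, L12  →  {$r0:0, $r1:6, $r2:14, $r3:0, $r4:7, $r5:5}  ⟨branch taken⟩
[4] nor  $r3, $r3, $r0  →  {$r0:0, $r1:6, $r2:14, $r3:65535, $r4:7, $r5:5}
[12] sub  $r3, $r4, $r2  →  {$r0:0, $r1:6, $r2:14, $r3:65529, $r4:7, $r5:5}

6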